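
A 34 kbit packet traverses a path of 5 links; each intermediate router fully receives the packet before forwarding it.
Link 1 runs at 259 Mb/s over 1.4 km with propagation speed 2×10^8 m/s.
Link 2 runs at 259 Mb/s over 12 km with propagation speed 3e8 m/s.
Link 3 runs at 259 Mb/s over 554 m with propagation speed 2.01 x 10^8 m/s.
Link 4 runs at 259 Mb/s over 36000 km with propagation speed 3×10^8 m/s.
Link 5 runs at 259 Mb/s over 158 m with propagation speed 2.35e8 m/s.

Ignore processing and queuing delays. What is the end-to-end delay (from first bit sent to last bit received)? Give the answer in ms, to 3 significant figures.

L = 34000 bits.
Transmission delay per hop = L/R = 34000/259000000 = 0.131274 ms; 5 hops → 0.656371 ms.
Propagation delays (d/s per hop): 0.007, 0.04, 0.00275622, 120, 0.00067234 ms; sum = 120.05 ms.
End-to-end = 121 ms.

121 ms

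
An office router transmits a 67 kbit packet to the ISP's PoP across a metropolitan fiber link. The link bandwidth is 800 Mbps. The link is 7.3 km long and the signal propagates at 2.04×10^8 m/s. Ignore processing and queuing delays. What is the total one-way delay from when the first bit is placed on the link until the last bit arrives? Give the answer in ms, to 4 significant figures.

L = 67000 bits.
Transmission delay = L/R = 67000 / 800000000 = 0.08375 ms.
Propagation delay = d/s = 7300 m / 204000000 m/s = 0.0357843 ms.
Total = 0.1195 ms.

0.1195 ms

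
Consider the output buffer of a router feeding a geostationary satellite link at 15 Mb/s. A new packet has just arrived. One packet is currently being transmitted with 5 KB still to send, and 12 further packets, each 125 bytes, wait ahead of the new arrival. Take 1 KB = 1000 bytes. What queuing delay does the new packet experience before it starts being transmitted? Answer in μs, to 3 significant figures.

3470 μs

Each queued packet: L/R = 1000/15000000 = 66.6667 μs.
12 queued → 800 μs.
Plus remaining 40000 bits of current packet: 2666.67 μs.
Queuing delay = 3470 μs.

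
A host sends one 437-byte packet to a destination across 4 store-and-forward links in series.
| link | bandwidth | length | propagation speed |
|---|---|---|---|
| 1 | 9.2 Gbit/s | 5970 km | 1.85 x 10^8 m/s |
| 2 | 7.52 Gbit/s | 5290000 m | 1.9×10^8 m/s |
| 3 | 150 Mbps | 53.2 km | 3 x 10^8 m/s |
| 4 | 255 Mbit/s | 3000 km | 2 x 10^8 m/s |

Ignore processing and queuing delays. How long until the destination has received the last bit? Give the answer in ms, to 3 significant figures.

L = 437 × 8 = 3496 bits.
Transmission delays (L/R per hop): 0.00038, 0.000464894, 0.0233067, 0.0137098 ms; sum = 0.0378614 ms.
Propagation delays (d/s per hop): 32.2703, 27.8421, 0.177333, 15 ms; sum = 75.2897 ms.
End-to-end = 75.3 ms.

75.3 ms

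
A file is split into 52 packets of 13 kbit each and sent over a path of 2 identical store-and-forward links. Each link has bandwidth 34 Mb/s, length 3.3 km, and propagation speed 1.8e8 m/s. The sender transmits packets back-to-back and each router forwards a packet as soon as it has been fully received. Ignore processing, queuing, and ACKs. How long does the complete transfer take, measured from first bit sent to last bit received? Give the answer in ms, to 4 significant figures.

Per-hop transmission t_tx = L/R = 13000/34000000 = 0.382353 ms.
Per-hop propagation t_prop = 3300/180000000 = 0.0183333 ms.
Pipeline fill: first packet needs 2·t_tx to clear all hops; remaining 51 packets each add one t_tx.
Total = (2+52-1)·t_tx + 2·t_prop = 53·0.382353 + 2·0.0183333 = 20.30 ms.

20.30 ms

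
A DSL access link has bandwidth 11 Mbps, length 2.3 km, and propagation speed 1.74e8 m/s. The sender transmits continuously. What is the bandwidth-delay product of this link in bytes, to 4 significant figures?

18.18 bytes

Propagation delay = 2300 / 174000000 = 1.32184e-05 s.
BDP = R × t_prop = 11000000 × 1.32184e-05 = 145.402 bits.
In bytes: 145.402/8 = 18.18 bytes.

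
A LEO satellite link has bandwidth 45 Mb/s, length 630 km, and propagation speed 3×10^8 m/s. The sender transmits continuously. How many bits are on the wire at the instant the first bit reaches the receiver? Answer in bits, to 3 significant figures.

94500 bits

Propagation delay = 630000 / 300000000 = 0.0021 s.
BDP = R × t_prop = 45000000 × 0.0021 = 94500 bits.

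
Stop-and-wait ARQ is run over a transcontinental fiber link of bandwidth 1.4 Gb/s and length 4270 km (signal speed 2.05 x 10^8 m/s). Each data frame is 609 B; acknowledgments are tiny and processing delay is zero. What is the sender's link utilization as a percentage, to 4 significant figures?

0.008353 %

t_tx = L/R = 4872/1400000000 = 3.48e-06 s.
t_prop = 4270000/2.05e+08 = 0.0208293 s; RTT = 0.0416585 s.
Cycle = t_tx + RTT = 0.041662 s.
Utilization = t_tx / cycle = 3.48e-06/0.041662 = 0.008353 %.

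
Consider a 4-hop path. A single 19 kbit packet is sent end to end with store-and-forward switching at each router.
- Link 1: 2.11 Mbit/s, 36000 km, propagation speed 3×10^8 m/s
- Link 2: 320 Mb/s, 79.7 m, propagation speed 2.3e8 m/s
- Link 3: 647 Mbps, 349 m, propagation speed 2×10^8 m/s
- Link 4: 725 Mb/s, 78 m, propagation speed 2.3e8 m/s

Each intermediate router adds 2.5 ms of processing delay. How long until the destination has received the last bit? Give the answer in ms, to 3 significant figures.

137 ms

L = 19000 bits.
Transmission delays (L/R per hop): 9.00474, 0.059375, 0.0293663, 0.0262069 ms; sum = 9.11969 ms.
Propagation delays (d/s per hop): 120, 0.000346522, 0.001745, 0.00033913 ms; sum = 120.002 ms.
Processing at 3 router(s): 3 × 2.5 ms = 7.5 ms.
End-to-end = 137 ms.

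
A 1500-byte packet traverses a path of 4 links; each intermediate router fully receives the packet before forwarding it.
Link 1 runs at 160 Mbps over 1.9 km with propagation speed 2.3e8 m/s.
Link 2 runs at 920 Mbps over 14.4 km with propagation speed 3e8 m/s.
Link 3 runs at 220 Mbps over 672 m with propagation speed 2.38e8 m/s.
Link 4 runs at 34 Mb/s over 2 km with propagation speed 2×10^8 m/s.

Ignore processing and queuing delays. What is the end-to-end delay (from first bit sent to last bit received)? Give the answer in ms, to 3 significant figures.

L = 1500 × 8 = 12000 bits.
Transmission delays (L/R per hop): 0.075, 0.0130435, 0.0545455, 0.352941 ms; sum = 0.49553 ms.
Propagation delays (d/s per hop): 0.00826087, 0.048, 0.00282353, 0.01 ms; sum = 0.0690844 ms.
End-to-end = 0.565 ms.

0.565 ms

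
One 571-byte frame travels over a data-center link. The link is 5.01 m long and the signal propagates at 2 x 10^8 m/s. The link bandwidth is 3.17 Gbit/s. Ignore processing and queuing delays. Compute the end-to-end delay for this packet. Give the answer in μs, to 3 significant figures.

L = 571 × 8 = 4568 bits.
Transmission delay = L/R = 4568 / 3170000000 = 1.44101 μs.
Propagation delay = d/s = 5.01 m / 200000000 m/s = 0.02505 μs.
Total = 1.47 μs.

1.47 μs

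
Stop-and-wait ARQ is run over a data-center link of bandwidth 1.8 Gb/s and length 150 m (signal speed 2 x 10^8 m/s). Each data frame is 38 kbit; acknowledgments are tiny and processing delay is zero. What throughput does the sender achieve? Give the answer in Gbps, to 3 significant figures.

1.68 Gbps

t_tx = L/R = 38000/1800000000 = 2.11111e-05 s.
t_prop = 150/200000000 = 7.5e-07 s; RTT = 1.5e-06 s.
Cycle = t_tx + RTT = 2.26111e-05 s.
Throughput = L / cycle = 38000 / 2.26111e-05 = 1.68 Gbps.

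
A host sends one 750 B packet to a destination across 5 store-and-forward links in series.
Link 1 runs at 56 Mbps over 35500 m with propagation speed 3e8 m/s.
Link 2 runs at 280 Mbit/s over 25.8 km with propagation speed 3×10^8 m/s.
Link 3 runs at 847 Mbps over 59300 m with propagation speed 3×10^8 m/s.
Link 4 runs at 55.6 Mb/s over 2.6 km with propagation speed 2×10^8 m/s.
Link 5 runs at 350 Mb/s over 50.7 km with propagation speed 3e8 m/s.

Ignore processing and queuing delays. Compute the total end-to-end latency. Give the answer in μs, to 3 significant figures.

845 μs

L = 750 × 8 = 6000 bits.
Transmission delays (L/R per hop): 107.143, 21.4286, 7.08383, 107.914, 17.1429 μs; sum = 260.712 μs.
Propagation delays (d/s per hop): 118.333, 86, 197.667, 13, 169 μs; sum = 584 μs.
End-to-end = 845 μs.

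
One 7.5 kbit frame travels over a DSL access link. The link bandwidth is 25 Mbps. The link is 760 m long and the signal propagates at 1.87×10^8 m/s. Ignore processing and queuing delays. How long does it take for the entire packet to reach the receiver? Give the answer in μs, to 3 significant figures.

304 μs

L = 7500 bits.
Transmission delay = L/R = 7500 / 25000000 = 300 μs.
Propagation delay = d/s = 760 m / 187000000 m/s = 4.06417 μs.
Total = 304 μs.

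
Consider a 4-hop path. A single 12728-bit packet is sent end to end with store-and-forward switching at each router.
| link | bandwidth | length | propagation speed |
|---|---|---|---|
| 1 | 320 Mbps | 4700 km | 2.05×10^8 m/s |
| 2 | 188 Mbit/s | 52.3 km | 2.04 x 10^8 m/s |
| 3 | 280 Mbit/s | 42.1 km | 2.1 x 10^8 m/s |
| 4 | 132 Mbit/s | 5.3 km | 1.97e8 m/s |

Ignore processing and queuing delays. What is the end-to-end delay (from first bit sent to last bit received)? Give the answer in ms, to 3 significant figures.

Transmission delays (L/R per hop): 0.039775, 0.0677021, 0.0454571, 0.0964242 ms; sum = 0.249359 ms.
Propagation delays (d/s per hop): 22.9268, 0.256373, 0.200476, 0.0269036 ms; sum = 23.4106 ms.
End-to-end = 23.7 ms.

23.7 ms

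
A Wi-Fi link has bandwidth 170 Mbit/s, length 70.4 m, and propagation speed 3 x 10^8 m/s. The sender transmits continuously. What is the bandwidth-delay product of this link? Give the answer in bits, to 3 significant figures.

39.9 bits

Propagation delay = 70.4 / 300000000 = 2.34667e-07 s.
BDP = R × t_prop = 170000000 × 2.34667e-07 = 39.8933 bits.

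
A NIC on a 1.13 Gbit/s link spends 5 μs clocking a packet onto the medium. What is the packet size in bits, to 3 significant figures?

L = R × t_tx = 1130000000 b/s × 5e-06 s = 5650 bits.

5650 bits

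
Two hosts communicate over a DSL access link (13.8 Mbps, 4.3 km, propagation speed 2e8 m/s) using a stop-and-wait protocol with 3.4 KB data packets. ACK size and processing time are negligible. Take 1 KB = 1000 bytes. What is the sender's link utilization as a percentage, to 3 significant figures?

t_tx = L/R = 27200/13800000 = 0.00197101 s.
t_prop = 4300/200000000 = 2.15e-05 s; RTT = 4.3e-05 s.
Cycle = t_tx + RTT = 0.00201401 s.
Utilization = t_tx / cycle = 0.00197101/0.00201401 = 97.9 %.

97.9 %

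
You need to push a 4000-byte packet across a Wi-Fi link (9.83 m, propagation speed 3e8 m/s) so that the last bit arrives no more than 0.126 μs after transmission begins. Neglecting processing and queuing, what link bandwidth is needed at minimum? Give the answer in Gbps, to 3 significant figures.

343 Gbps

L = 32000 bits.
Propagation delay = 9.83 / 300000000 = 0.0327667 μs.
Transmission budget = 0.126 − 0.0327667 = 0.0932333 μs.
R ≥ L / t_tx = 32000 bits / 9.32333e-08 s = 343 Gbps.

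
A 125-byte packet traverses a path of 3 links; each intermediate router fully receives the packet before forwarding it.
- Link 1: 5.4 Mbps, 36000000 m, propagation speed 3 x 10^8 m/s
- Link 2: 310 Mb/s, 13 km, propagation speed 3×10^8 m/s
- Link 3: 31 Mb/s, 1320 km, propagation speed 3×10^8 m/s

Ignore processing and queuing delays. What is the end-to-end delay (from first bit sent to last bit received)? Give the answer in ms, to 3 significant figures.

L = 125 × 8 = 1000 bits.
Transmission delays (L/R per hop): 0.185185, 0.00322581, 0.0322581 ms; sum = 0.220669 ms.
Propagation delays (d/s per hop): 120, 0.0433333, 4.4 ms; sum = 124.443 ms.
End-to-end = 125 ms.

125 ms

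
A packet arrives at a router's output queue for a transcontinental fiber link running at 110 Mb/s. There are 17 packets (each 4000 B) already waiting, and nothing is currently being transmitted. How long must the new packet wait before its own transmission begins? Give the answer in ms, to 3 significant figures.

4.95 ms

Each queued packet: L/R = 32000/110000000 = 0.290909 ms.
17 queued → 4.94545 ms.
Queuing delay = 4.95 ms.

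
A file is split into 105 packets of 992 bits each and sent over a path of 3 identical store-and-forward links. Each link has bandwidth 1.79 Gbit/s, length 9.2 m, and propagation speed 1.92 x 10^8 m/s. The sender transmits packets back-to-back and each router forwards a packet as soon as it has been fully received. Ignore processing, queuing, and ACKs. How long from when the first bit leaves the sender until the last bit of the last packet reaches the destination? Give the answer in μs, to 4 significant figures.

Per-hop transmission t_tx = L/R = 992/1790000000 = 0.55419 μs.
Per-hop propagation t_prop = 9.2/192000000 = 0.0479167 μs.
Pipeline fill: first packet needs 3·t_tx to clear all hops; remaining 104 packets each add one t_tx.
Total = (3+105-1)·t_tx + 3·t_prop = 107·0.55419 + 3·0.0479167 = 59.44 μs.

59.44 μs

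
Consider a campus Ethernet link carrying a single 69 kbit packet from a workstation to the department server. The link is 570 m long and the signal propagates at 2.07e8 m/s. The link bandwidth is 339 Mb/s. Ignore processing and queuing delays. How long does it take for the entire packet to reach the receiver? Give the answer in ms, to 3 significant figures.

0.206 ms

L = 69000 bits.
Transmission delay = L/R = 69000 / 339000000 = 0.20354 ms.
Propagation delay = d/s = 570 m / 2.07e+08 m/s = 0.00275362 ms.
Total = 0.206 ms.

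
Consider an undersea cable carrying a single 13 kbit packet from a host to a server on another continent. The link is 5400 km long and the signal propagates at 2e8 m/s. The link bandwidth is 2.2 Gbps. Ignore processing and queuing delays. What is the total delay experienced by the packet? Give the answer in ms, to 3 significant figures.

L = 13000 bits.
Transmission delay = L/R = 13000 / 2200000000 = 0.00590909 ms.
Propagation delay = d/s = 5400000 m / 200000000 m/s = 27 ms.
Total = 27.0 ms.

27.0 ms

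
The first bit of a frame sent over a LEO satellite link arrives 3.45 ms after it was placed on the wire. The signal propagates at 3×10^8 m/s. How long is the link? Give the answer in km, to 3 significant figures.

1040 km

d = s × t_prop = 300000000 × 0.00345 = 1040 km.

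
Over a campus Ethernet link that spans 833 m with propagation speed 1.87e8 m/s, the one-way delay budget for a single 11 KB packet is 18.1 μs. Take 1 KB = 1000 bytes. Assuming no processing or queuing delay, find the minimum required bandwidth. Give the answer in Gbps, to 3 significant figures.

L = 88000 bits.
Propagation delay = 833 / 187000000 = 4.45455 μs.
Transmission budget = 18.1 − 4.45455 = 13.6455 μs.
R ≥ L / t_tx = 88000 bits / 1.36455e-05 s = 6.45 Gbps.

6.45 Gbps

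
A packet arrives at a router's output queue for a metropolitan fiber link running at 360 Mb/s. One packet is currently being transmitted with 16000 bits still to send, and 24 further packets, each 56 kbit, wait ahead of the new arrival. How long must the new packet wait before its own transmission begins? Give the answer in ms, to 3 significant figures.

Each queued packet: L/R = 56000/360000000 = 0.155556 ms.
24 queued → 3.73333 ms.
Plus remaining 16000 bits of current packet: 0.0444444 ms.
Queuing delay = 3.78 ms.

3.78 ms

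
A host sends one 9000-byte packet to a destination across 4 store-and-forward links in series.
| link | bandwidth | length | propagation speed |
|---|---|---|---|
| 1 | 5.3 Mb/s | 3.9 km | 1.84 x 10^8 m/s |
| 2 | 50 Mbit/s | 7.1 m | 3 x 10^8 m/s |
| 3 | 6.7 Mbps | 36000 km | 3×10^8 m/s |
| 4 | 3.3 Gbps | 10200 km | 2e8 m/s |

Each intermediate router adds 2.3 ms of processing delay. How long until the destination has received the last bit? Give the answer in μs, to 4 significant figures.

L = 9000 × 8 = 72000 bits.
Transmission delays (L/R per hop): 13584.9, 1440, 10746.3, 21.8182 μs; sum = 25793 μs.
Propagation delays (d/s per hop): 21.1957, 0.0236667, 120000, 51000 μs; sum = 171021 μs.
Processing at 3 router(s): 3 × 2.3 ms = 6900 μs.
End-to-end = 203700 μs.

203700 μs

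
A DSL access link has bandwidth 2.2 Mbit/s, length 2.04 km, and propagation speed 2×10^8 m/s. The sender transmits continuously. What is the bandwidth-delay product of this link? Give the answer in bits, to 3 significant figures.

Propagation delay = 2040 / 200000000 = 1.02e-05 s.
BDP = R × t_prop = 2200000 × 1.02e-05 = 22.44 bits.

22.4 bits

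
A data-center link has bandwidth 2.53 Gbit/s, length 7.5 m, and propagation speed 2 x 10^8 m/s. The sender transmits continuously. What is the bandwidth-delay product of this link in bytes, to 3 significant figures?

Propagation delay = 7.5 / 200000000 = 3.75e-08 s.
BDP = R × t_prop = 2530000000 × 3.75e-08 = 94.875 bits.
In bytes: 94.875/8 = 11.9 bytes.

11.9 bytes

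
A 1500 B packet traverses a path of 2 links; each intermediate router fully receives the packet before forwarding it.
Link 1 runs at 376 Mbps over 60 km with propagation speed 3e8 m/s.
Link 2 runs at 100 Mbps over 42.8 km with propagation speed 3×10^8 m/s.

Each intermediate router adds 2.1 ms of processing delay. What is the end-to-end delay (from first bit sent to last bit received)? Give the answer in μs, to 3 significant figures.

L = 1500 × 8 = 12000 bits.
Transmission delays (L/R per hop): 31.9149, 120 μs; sum = 151.915 μs.
Propagation delays (d/s per hop): 200, 142.667 μs; sum = 342.667 μs.
Processing at 1 router(s): 1 × 2.1 ms = 2100 μs.
End-to-end = 2590 μs.

2590 μs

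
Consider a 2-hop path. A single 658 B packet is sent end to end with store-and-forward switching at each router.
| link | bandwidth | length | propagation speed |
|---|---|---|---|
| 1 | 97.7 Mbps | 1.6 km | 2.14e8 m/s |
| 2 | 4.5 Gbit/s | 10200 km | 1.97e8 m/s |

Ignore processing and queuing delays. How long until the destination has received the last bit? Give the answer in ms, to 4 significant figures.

51.84 ms

L = 658 × 8 = 5264 bits.
Transmission delays (L/R per hop): 0.0538792, 0.00116978 ms; sum = 0.055049 ms.
Propagation delays (d/s per hop): 0.00747664, 51.7766 ms; sum = 51.7841 ms.
End-to-end = 51.84 ms.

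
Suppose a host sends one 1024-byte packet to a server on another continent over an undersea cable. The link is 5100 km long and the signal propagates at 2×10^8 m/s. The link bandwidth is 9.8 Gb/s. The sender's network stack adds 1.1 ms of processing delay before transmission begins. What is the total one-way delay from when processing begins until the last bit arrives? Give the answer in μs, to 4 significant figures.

26600 μs

L = 1024 × 8 = 8192 bits.
Transmission delay = L/R = 8192 / 9800000000 = 0.835918 μs.
Propagation delay = d/s = 5100000 m / 200000000 m/s = 25500 μs.
Plus processing delay 1.1 ms = 1100 μs.
Total = 26600 μs.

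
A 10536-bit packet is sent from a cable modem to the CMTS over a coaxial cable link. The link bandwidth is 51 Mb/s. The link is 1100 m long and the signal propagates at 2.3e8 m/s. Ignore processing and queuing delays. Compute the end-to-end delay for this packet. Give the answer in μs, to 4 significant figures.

211.4 μs

Transmission delay = L/R = 10536 / 51000000 = 206.588 μs.
Propagation delay = d/s = 1100 m / 2.3e+08 m/s = 4.78261 μs.
Total = 211.4 μs.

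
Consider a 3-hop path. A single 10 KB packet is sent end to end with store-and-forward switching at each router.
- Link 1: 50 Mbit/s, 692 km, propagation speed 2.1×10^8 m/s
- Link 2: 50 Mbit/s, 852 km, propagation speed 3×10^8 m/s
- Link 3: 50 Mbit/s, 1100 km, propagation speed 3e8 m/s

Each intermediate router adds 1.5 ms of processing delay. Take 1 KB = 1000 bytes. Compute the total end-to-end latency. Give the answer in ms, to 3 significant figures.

17.6 ms

L = 80000 bits.
Transmission delay per hop = L/R = 80000/50000000 = 1.6 ms; 3 hops → 4.8 ms.
Propagation delays (d/s per hop): 3.29524, 2.84, 3.66667 ms; sum = 9.8019 ms.
Processing at 2 router(s): 2 × 1.5 ms = 3 ms.
End-to-end = 17.6 ms.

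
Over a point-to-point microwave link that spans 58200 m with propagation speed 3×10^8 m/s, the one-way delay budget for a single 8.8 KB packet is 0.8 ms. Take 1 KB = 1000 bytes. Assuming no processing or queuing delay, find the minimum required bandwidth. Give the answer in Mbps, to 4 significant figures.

L = 70400 bits.
Propagation delay = 58200 / 300000000 = 0.194 ms.
Transmission budget = 0.8 − 0.194 = 0.606 ms.
R ≥ L / t_tx = 70400 bits / 0.000606 s = 116.2 Mbps.

116.2 Mbps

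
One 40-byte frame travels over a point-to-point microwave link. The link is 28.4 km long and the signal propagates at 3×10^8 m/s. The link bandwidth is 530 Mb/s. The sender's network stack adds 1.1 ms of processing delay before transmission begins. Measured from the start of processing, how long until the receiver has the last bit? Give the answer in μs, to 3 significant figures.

L = 40 × 8 = 320 bits.
Transmission delay = L/R = 320 / 530000000 = 0.603774 μs.
Propagation delay = d/s = 28400 m / 300000000 m/s = 94.6667 μs.
Plus processing delay 1.1 ms = 1100 μs.
Total = 1200 μs.

1200 μs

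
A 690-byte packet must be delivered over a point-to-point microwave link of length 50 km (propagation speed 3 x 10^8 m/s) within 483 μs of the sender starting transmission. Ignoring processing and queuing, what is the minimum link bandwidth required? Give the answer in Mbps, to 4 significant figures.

17.45 Mbps

L = 5520 bits.
Propagation delay = 50000 / 300000000 = 166.667 μs.
Transmission budget = 483 − 166.667 = 316.333 μs.
R ≥ L / t_tx = 5520 bits / 0.000316333 s = 17.45 Mbps.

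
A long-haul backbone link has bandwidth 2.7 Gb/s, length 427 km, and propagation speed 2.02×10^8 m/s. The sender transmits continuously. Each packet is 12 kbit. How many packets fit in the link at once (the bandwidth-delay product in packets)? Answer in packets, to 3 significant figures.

Propagation delay = 427000 / 202000000 = 0.00211386 s.
BDP = R × t_prop = 2700000000 × 0.00211386 = 5707430 bits.
In packets of 12000 bits: 476 packets.

476 packets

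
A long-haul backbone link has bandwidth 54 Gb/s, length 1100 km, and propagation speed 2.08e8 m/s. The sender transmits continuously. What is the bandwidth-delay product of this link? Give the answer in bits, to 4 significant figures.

Propagation delay = 1100000 / 208000000 = 0.00528846 s.
BDP = R × t_prop = 54000000000 × 0.00528846 = 285577000 bits.

285600000 bits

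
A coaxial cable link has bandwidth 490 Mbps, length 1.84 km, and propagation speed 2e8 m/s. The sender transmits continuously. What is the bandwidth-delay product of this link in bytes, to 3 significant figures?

Propagation delay = 1840 / 200000000 = 9.2e-06 s.
BDP = R × t_prop = 490000000 × 9.2e-06 = 4508 bits.
In bytes: 4508/8 = 564 bytes.

564 bytes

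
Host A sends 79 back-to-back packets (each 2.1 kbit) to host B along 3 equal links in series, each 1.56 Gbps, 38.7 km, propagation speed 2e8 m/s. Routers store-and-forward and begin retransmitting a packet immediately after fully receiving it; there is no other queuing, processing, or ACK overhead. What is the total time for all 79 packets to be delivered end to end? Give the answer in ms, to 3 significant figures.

0.690 ms

Per-hop transmission t_tx = L/R = 2100/1560000000 = 0.00134615 ms.
Per-hop propagation t_prop = 38700/200000000 = 0.1935 ms.
Pipeline fill: first packet needs 3·t_tx to clear all hops; remaining 78 packets each add one t_tx.
Total = (3+79-1)·t_tx + 3·t_prop = 81·0.00134615 + 3·0.1935 = 0.690 ms.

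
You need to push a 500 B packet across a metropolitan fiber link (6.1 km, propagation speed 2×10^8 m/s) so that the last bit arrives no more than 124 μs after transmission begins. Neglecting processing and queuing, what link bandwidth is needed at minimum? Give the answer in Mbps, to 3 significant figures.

L = 4000 bits.
Propagation delay = 6100 / 200000000 = 30.5 μs.
Transmission budget = 124 − 30.5 = 93.5 μs.
R ≥ L / t_tx = 4000 bits / 9.35e-05 s = 42.8 Mbps.

42.8 Mbps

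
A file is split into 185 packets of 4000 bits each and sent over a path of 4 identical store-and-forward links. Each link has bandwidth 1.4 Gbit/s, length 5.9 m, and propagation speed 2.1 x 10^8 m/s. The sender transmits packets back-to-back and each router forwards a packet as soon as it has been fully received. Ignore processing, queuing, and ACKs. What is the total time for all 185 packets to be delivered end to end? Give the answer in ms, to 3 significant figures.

0.537 ms

Per-hop transmission t_tx = L/R = 4000/1400000000 = 0.00285714 ms.
Per-hop propagation t_prop = 5.9/210000000 = 2.80952e-05 ms.
Pipeline fill: first packet needs 4·t_tx to clear all hops; remaining 184 packets each add one t_tx.
Total = (4+185-1)·t_tx + 4·t_prop = 188·0.00285714 + 4·2.80952e-05 = 0.537 ms.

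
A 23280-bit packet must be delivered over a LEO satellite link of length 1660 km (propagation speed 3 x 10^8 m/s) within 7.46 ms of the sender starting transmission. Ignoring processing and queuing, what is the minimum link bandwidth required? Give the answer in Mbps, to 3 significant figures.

Propagation delay = 1660000 / 300000000 = 5.53333 ms.
Transmission budget = 7.46 − 5.53333 = 1.92667 ms.
R ≥ L / t_tx = 23280 bits / 0.00192667 s = 12.1 Mbps.

12.1 Mbps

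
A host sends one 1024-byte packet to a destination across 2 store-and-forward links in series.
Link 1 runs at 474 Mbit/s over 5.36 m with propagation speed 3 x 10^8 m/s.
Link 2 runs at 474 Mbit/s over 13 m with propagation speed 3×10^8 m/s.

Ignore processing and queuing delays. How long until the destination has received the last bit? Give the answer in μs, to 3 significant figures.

34.6 μs

L = 1024 × 8 = 8192 bits.
Transmission delay per hop = L/R = 8192/474000000 = 17.2827 μs; 2 hops → 34.5654 μs.
Propagation delays (d/s per hop): 0.0178667, 0.0433333 μs; sum = 0.0612 μs.
End-to-end = 34.6 μs.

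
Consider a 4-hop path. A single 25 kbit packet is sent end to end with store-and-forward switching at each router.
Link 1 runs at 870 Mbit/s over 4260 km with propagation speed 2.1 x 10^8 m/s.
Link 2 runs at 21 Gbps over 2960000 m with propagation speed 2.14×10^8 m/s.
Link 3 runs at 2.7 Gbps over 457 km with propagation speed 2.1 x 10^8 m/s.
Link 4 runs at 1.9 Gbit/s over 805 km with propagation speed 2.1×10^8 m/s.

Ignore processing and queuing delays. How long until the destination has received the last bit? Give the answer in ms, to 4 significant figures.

L = 25000 bits.
Transmission delays (L/R per hop): 0.0287356, 0.00119048, 0.00925926, 0.0131579 ms; sum = 0.0523433 ms.
Propagation delays (d/s per hop): 20.2857, 13.8318, 2.17619, 3.83333 ms; sum = 40.127 ms.
End-to-end = 40.18 ms.

40.18 ms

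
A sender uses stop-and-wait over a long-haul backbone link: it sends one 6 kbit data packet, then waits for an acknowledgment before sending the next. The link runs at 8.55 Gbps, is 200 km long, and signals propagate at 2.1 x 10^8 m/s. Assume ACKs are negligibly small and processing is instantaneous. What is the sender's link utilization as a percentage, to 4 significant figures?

t_tx = L/R = 6000/8.55e+09 = 7.01754e-07 s.
t_prop = 200000/210000000 = 0.000952381 s; RTT = 0.00190476 s.
Cycle = t_tx + RTT = 0.00190546 s.
Utilization = t_tx / cycle = 7.01754e-07/0.00190546 = 0.03683 %.

0.03683 %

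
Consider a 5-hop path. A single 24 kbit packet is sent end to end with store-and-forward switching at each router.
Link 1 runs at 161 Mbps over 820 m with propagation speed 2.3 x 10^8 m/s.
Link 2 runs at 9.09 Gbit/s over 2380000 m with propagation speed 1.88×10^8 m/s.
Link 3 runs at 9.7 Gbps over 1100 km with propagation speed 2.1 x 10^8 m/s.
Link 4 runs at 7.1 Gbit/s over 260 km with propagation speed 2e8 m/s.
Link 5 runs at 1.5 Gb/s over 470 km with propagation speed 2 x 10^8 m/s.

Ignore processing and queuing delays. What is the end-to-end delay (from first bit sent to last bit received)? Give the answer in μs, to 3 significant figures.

L = 24000 bits.
Transmission delays (L/R per hop): 149.068, 2.64026, 2.47423, 3.38028, 16 μs; sum = 173.563 μs.
Propagation delays (d/s per hop): 3.56522, 12659.6, 5238.1, 1300, 2350 μs; sum = 21551.2 μs.
End-to-end = 21700 μs.

21700 μs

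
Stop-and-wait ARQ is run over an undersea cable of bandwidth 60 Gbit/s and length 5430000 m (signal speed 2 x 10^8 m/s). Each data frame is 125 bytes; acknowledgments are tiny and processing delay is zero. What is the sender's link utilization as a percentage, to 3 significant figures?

0.0000307 %

t_tx = L/R = 1000/60000000000 = 1.66667e-08 s.
t_prop = 5430000/200000000 = 0.02715 s; RTT = 0.0543 s.
Cycle = t_tx + RTT = 0.0543 s.
Utilization = t_tx / cycle = 1.66667e-08/0.0543 = 0.0000307 %.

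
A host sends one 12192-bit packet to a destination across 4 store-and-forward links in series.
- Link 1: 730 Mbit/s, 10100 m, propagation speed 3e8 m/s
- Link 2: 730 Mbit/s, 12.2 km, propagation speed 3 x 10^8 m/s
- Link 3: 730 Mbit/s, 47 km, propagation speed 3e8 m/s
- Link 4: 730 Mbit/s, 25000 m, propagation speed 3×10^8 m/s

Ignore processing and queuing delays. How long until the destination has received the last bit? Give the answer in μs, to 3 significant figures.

Transmission delay per hop = L/R = 12192/730000000 = 16.7014 μs; 4 hops → 66.8055 μs.
Propagation delays (d/s per hop): 33.6667, 40.6667, 156.667, 83.3333 μs; sum = 314.333 μs.
End-to-end = 381 μs.

381 μs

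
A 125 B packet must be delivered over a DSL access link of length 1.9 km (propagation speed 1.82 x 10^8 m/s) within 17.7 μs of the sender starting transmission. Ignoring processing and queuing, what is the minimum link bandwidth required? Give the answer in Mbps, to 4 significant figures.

137.7 Mbps

L = 1000 bits.
Propagation delay = 1900 / 182000000 = 10.4396 μs.
Transmission budget = 17.7 − 10.4396 = 7.26044 μs.
R ≥ L / t_tx = 1000 bits / 7.26044e-06 s = 137.7 Mbps.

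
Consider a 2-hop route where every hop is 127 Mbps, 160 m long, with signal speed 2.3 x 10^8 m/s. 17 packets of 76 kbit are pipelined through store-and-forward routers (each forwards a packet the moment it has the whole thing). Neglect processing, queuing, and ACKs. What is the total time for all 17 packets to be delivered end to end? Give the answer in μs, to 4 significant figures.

10770 μs

Per-hop transmission t_tx = L/R = 76000/127000000 = 598.425 μs.
Per-hop propagation t_prop = 160/2.3e+08 = 0.695652 μs.
Pipeline fill: first packet needs 2·t_tx to clear all hops; remaining 16 packets each add one t_tx.
Total = (2+17-1)·t_tx + 2·t_prop = 18·598.425 + 2·0.695652 = 10770 μs.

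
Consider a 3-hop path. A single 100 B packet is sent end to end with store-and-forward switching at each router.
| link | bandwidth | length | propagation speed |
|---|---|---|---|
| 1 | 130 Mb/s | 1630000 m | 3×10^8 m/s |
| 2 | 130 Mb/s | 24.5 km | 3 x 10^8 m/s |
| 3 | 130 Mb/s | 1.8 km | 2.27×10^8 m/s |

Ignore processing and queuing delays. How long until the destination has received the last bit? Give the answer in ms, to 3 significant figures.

L = 100 × 8 = 800 bits.
Transmission delay per hop = L/R = 800/130000000 = 0.00615385 ms; 3 hops → 0.0184615 ms.
Propagation delays (d/s per hop): 5.43333, 0.0816667, 0.00792952 ms; sum = 5.52293 ms.
End-to-end = 5.54 ms.

5.54 ms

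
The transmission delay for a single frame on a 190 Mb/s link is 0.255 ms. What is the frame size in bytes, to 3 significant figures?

L = R × t_tx = 190000000 b/s × 0.000255 s = 48450 bits.
In bytes: 48450 / 8 = 6060 bytes.

6060 bytes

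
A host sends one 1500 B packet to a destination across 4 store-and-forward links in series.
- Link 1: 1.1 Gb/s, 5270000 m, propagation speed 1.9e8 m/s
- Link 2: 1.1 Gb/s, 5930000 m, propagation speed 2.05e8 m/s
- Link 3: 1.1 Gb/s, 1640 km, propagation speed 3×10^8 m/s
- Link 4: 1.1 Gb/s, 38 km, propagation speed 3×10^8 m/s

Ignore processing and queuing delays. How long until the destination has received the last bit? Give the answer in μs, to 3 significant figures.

L = 1500 × 8 = 12000 bits.
Transmission delay per hop = L/R = 12000/1100000000 = 10.9091 μs; 4 hops → 43.6364 μs.
Propagation delays (d/s per hop): 27736.8, 28926.8, 5466.67, 126.667 μs; sum = 62257 μs.
End-to-end = 62300 μs.

62300 μs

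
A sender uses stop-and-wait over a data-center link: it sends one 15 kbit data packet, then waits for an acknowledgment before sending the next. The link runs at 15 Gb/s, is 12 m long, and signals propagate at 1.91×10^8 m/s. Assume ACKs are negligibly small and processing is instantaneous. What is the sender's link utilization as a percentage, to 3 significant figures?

t_tx = L/R = 15000/15000000000 = 1e-06 s.
t_prop = 12/191000000 = 6.28272e-08 s; RTT = 1.25654e-07 s.
Cycle = t_tx + RTT = 1.12565e-06 s.
Utilization = t_tx / cycle = 1e-06/1.12565e-06 = 88.8 %.

88.8 %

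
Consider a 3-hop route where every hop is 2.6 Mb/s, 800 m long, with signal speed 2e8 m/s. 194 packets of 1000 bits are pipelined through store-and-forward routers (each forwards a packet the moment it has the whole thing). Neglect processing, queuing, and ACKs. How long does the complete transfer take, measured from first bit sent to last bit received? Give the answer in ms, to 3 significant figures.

75.4 ms

Per-hop transmission t_tx = L/R = 1000/2600000 = 0.384615 ms.
Per-hop propagation t_prop = 800/200000000 = 0.004 ms.
Pipeline fill: first packet needs 3·t_tx to clear all hops; remaining 193 packets each add one t_tx.
Total = (3+194-1)·t_tx + 3·t_prop = 196·0.384615 + 3·0.004 = 75.4 ms.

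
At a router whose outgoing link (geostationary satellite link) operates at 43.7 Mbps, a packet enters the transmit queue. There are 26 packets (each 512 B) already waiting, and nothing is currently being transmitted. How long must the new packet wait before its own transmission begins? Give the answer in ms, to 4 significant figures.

2.437 ms

Each queued packet: L/R = 4096/43700000 = 0.09373 ms.
26 queued → 2.43698 ms.
Queuing delay = 2.437 ms.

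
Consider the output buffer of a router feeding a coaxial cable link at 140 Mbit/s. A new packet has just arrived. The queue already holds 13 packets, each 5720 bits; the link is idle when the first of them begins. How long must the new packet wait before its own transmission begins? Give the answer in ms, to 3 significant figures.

Each queued packet: L/R = 5720/140000000 = 0.0408571 ms.
13 queued → 0.531143 ms.
Queuing delay = 0.531 ms.

0.531 ms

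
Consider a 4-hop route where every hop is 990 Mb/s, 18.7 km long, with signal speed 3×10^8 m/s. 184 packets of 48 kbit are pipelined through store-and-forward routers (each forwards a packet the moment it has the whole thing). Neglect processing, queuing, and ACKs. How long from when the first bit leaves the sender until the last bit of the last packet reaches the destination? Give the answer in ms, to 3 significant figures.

9.32 ms

Per-hop transmission t_tx = L/R = 48000/990000000 = 0.0484848 ms.
Per-hop propagation t_prop = 18700/300000000 = 0.0623333 ms.
Pipeline fill: first packet needs 4·t_tx to clear all hops; remaining 183 packets each add one t_tx.
Total = (4+184-1)·t_tx + 4·t_prop = 187·0.0484848 + 4·0.0623333 = 9.32 ms.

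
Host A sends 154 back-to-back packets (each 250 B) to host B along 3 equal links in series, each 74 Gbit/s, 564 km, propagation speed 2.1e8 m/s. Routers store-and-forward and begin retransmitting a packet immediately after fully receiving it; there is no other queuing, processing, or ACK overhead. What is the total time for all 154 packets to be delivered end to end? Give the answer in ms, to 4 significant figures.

Per-hop transmission t_tx = L/R = 2000/74000000000 = 2.7027e-05 ms.
Per-hop propagation t_prop = 564000/210000000 = 2.68571 ms.
Pipeline fill: first packet needs 3·t_tx to clear all hops; remaining 153 packets each add one t_tx.
Total = (3+154-1)·t_tx + 3·t_prop = 156·2.7027e-05 + 3·2.68571 = 8.061 ms.

8.061 ms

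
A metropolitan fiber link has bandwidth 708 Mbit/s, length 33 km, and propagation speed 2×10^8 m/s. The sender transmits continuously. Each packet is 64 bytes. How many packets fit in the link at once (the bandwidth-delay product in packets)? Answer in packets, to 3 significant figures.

Propagation delay = 33000 / 200000000 = 0.000165 s.
BDP = R × t_prop = 708000000 × 0.000165 = 116820 bits.
In packets of 512 bits: 228 packets.

228 packets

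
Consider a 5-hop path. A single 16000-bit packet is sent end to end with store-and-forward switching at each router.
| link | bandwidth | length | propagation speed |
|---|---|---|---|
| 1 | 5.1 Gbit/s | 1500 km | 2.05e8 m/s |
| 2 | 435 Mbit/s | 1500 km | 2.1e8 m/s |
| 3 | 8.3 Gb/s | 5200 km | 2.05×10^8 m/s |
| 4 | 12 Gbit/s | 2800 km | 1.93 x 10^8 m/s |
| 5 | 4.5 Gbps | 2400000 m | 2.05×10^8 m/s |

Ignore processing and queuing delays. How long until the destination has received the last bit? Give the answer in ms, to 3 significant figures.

66.1 ms

Transmission delays (L/R per hop): 0.00313725, 0.0367816, 0.00192771, 0.00133333, 0.00355556 ms; sum = 0.0467355 ms.
Propagation delays (d/s per hop): 7.31707, 7.14286, 25.3659, 14.5078, 11.7073 ms; sum = 66.0409 ms.
End-to-end = 66.1 ms.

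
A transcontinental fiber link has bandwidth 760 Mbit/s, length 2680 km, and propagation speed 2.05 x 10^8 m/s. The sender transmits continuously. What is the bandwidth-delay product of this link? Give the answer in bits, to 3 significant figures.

Propagation delay = 2680000 / 2.05e+08 = 0.0130732 s.
BDP = R × t_prop = 760000000 × 0.0130732 = 9935610 bits.

9940000 bits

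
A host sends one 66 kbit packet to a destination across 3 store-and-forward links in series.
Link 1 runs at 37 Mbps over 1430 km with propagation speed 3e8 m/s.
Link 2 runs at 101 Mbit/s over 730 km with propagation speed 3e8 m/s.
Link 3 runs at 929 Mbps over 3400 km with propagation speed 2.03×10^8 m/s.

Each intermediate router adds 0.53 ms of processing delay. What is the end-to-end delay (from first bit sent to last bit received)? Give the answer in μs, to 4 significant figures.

L = 66000 bits.
Transmission delays (L/R per hop): 1783.78, 653.465, 71.0441 μs; sum = 2508.29 μs.
Propagation delays (d/s per hop): 4766.67, 2433.33, 16748.8 μs; sum = 23948.8 μs.
Processing at 2 router(s): 2 × 0.53 ms = 1060 μs.
End-to-end = 27520 μs.

27520 μs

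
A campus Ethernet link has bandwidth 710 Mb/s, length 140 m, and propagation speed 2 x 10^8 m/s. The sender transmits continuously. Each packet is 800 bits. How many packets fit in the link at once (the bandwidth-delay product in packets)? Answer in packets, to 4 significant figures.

Propagation delay = 140 / 200000000 = 7e-07 s.
BDP = R × t_prop = 710000000 × 7e-07 = 497 bits.
In packets of 800 bits: 0.6213 packets.

0.6213 packets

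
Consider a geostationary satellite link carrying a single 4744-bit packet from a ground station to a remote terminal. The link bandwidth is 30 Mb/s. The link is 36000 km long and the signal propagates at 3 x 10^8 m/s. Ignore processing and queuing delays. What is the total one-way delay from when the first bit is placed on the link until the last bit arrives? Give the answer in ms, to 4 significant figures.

120.2 ms

Transmission delay = L/R = 4744 / 30000000 = 0.158133 ms.
Propagation delay = d/s = 36000000 m / 300000000 m/s = 120 ms.
Total = 120.2 ms.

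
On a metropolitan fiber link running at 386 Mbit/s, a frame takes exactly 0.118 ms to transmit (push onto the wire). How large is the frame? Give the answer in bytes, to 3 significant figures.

L = R × t_tx = 386000000 b/s × 0.000118 s = 45548 bits.
In bytes: 45548 / 8 = 5690 bytes.

5690 bytes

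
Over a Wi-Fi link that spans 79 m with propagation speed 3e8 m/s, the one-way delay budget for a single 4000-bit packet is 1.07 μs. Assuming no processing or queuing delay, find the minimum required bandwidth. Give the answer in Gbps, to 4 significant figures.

4.959 Gbps

Propagation delay = 79 / 300000000 = 0.263333 μs.
Transmission budget = 1.07 − 0.263333 = 0.806667 μs.
R ≥ L / t_tx = 4000 bits / 8.06667e-07 s = 4.959 Gbps.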